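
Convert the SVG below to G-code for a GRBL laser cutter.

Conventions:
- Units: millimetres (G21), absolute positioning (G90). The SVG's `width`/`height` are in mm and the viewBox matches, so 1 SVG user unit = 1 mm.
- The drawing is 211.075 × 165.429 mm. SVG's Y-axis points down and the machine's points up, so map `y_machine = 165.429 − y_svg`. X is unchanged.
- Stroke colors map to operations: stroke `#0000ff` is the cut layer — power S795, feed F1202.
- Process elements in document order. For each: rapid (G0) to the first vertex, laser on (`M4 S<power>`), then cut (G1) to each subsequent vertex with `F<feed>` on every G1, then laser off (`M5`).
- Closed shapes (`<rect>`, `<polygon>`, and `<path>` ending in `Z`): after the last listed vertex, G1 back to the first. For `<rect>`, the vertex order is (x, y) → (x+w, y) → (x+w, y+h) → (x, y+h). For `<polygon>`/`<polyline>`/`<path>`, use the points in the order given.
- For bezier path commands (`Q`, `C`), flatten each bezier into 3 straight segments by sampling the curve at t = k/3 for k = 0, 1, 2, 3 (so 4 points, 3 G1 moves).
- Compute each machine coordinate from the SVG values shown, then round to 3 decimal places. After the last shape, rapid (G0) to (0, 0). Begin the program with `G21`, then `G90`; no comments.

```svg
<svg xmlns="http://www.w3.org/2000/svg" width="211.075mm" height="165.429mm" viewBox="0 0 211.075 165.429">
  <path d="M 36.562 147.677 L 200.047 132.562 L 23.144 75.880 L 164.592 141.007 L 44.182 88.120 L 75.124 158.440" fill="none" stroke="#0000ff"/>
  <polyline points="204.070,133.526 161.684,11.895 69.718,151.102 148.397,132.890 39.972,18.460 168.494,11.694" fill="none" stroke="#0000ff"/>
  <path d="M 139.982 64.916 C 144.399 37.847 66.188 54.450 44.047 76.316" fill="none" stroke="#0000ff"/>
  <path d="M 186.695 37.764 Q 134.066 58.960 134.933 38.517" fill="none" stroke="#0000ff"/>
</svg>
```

G21
G90
G0 X36.562 Y17.752
M4 S795
G1 X200.047 Y32.867 F1202
G1 X23.144 Y89.549 F1202
G1 X164.592 Y24.422 F1202
G1 X44.182 Y77.309 F1202
G1 X75.124 Y6.989 F1202
M5
G0 X204.070 Y31.903
M4 S795
G1 X161.684 Y153.534 F1202
G1 X69.718 Y14.327 F1202
G1 X148.397 Y32.539 F1202
G1 X39.972 Y146.969 F1202
G1 X168.494 Y153.735 F1202
M5
G0 X139.982 Y100.513
M4 S795
G1 X121.993 Y114.447 F1202
G1 X79.741 Y107.802 F1202
G1 X44.047 Y89.113 F1202
M5
G0 X186.695 Y127.665
M4 S795
G1 X157.553 Y118.161 F1202
G1 X140.299 Y117.910 F1202
G1 X134.933 Y126.912 F1202
M5
G0 X0.000 Y0.000

viewBox `0 0 211.075 165.429` with mm width/height → 1 unit = 1 mm. Flip: y_m = 165.429 − y_svg.

**Shape 1** — `<path>` open polyline, stroke `#0000ff` → cut (S795, F1202). Machine vertices: (36.562,17.752) → (200.047,32.867) → (23.144,89.549) → (164.592,24.422) → (44.182,77.309) → (75.124,6.989). Open path.

**Shape 2** — `<polyline>` open polyline, stroke `#0000ff` → cut (S795, F1202). Machine vertices: (204.070,31.903) → (161.684,153.534) → (69.718,14.327) → (148.397,32.539) → (39.972,146.969) → (168.494,153.735). Open path.

**Shape 3** — `<path>` cubic bezier, stroke `#0000ff` → cut (S795, F1202). Control points (SVG): P0=(139.982,64.916), P1=(144.399,37.847), P2=(66.188,54.450), P3=(44.047,76.316); sampled at t=k/3. Machine vertices: (139.982,100.513) → (121.993,114.447) → (79.741,107.802) → (44.047,89.113). Open path.

**Shape 4** — `<path>` quadratic bezier, stroke `#0000ff` → cut (S795, F1202). Control points (SVG): P0=(186.695,37.764), P1=(134.066,58.960), P2=(134.933,38.517); sampled at t=k/3. Machine vertices: (186.695,127.665) → (157.553,118.161) → (140.299,117.910) → (134.933,126.912). Open path.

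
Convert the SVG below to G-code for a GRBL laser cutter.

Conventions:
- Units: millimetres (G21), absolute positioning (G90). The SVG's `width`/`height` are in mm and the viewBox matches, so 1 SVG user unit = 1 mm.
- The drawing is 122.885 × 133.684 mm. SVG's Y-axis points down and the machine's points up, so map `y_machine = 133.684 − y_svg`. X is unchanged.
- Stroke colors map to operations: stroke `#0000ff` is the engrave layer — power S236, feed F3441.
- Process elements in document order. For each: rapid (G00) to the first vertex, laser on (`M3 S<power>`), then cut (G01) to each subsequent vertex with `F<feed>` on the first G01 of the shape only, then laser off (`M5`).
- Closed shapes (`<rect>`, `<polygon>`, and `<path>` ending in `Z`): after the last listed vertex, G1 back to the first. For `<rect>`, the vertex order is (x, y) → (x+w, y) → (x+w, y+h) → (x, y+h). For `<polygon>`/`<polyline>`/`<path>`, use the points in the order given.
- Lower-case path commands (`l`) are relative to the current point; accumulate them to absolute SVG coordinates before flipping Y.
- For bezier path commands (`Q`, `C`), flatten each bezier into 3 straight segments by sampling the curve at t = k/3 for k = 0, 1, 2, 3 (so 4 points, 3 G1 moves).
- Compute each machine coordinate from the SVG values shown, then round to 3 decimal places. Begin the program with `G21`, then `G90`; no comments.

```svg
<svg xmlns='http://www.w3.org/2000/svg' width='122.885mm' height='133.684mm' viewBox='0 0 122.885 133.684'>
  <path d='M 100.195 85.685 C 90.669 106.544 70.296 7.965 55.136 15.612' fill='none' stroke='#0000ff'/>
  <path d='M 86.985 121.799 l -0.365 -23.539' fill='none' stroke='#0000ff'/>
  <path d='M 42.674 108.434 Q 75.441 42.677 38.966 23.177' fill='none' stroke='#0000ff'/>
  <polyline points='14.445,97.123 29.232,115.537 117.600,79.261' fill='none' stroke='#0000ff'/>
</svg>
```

1 u = 1 mm; y_m = 133.684 − y.

[1] `<path>` cubic bezier, #0000ff→engrave S236 F3441: (100.195,47.999) → (87.648,58.595) → (71.439,98.668) → (55.136,118.072)

[2] `<path>` line segment, #0000ff→engrave S236 F3441: (86.985,11.885) → (86.620,35.424)

[3] `<path>` quadratic bezier, #0000ff→engrave S236 F3441: (42.674,25.250) → (56.825,63.948) → (55.589,92.367) → (38.966,110.507)

[4] `<polyline>` open polyline, #0000ff→engrave S236 F3441: (14.445,36.561) → (29.232,18.147) → (117.600,54.423)

G21
G90
G00 X100.195 Y47.999
M3 S236
G01 X87.648 Y58.595 F3441
G01 X71.439 Y98.668
G01 X55.136 Y118.072
M5
G00 X86.985 Y11.885
M3 S236
G01 X86.620 Y35.424 F3441
M5
G00 X42.674 Y25.250
M3 S236
G01 X56.825 Y63.948 F3441
G01 X55.589 Y92.367
G01 X38.966 Y110.507
M5
G00 X14.445 Y36.561
M3 S236
G01 X29.232 Y18.147 F3441
G01 X117.600 Y54.423
M5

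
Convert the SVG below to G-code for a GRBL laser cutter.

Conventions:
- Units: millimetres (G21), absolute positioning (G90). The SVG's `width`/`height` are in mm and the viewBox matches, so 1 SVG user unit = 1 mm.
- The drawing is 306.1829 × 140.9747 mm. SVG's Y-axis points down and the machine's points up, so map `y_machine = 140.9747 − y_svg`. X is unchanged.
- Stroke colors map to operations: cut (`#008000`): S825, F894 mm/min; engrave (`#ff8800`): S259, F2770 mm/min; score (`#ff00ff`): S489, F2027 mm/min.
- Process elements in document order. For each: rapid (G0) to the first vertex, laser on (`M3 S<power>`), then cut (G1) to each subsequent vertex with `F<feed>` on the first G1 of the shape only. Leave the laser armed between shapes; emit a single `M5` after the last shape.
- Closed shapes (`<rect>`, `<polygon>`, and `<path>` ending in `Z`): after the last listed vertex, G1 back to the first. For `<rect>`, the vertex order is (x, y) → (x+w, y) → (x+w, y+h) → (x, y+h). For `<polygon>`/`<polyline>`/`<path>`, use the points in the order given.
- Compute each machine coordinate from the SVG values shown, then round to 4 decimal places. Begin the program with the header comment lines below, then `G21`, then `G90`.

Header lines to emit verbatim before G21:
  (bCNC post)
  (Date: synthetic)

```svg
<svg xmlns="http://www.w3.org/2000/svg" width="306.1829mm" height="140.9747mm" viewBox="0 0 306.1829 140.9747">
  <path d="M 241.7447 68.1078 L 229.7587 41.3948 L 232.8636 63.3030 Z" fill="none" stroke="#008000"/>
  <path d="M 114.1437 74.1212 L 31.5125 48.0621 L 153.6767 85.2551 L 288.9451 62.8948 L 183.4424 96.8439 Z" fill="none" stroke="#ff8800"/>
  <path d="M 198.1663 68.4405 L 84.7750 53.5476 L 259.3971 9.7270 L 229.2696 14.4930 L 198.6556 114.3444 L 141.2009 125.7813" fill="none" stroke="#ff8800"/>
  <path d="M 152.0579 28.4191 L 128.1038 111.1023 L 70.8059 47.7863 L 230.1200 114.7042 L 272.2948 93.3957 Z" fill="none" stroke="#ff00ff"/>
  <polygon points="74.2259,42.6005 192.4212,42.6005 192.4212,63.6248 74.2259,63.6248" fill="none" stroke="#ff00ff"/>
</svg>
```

(bCNC post)
(Date: synthetic)
G21
G90
G0 X241.7447 Y72.8669
M3 S825
G1 X229.7587 Y99.5799 F894
G1 X232.8636 Y77.6717
G1 X241.7447 Y72.8669
G0 X114.1437 Y66.8535
M3 S259
G1 X31.5125 Y92.9126 F2770
G1 X153.6767 Y55.7196
G1 X288.9451 Y78.0799
G1 X183.4424 Y44.1308
G1 X114.1437 Y66.8535
G0 X198.1663 Y72.5342
M3 S259
G1 X84.7750 Y87.4271 F2770
G1 X259.3971 Y131.2477
G1 X229.2696 Y126.4817
G1 X198.6556 Y26.6303
G1 X141.2009 Y15.1934
G0 X152.0579 Y112.5556
M3 S489
G1 X128.1038 Y29.8724 F2027
G1 X70.8059 Y93.1884
G1 X230.1200 Y26.2705
G1 X272.2948 Y47.5790
G1 X152.0579 Y112.5556
G0 X74.2259 Y98.3742
M3 S489
G1 X192.4212 Y98.3742 F2027
G1 X192.4212 Y77.3499
G1 X74.2259 Y77.3499
G1 X74.2259 Y98.3742
M5

viewBox `0 0 306.1829 140.9747` with mm width/height → 1 unit = 1 mm. Flip: y_m = 140.9747 − y_svg.

**Shape 1** — `<path>` closed polygon, stroke `#008000` → cut (S825, F894). Machine vertices: (241.7447,72.8669) → (229.7587,99.5799) → (232.8636,77.6717) → (241.7447,72.8669). Closed: final G1 returns to the first vertex.

**Shape 2** — `<path>` closed polygon, stroke `#ff8800` → engrave (S259, F2770). Machine vertices: (114.1437,66.8535) → (31.5125,92.9126) → (153.6767,55.7196) → (288.9451,78.0799) → (183.4424,44.1308) → (114.1437,66.8535). Closed: final G1 returns to the first vertex.

**Shape 3** — `<path>` open polyline, stroke `#ff8800` → engrave (S259, F2770). Machine vertices: (198.1663,72.5342) → (84.7750,87.4271) → (259.3971,131.2477) → (229.2696,126.4817) → (198.6556,26.6303) → (141.2009,15.1934). Open path.

**Shape 4** — `<path>` closed polygon, stroke `#ff00ff` → score (S489, F2027). Machine vertices: (152.0579,112.5556) → (128.1038,29.8724) → (70.8059,93.1884) → (230.1200,26.2705) → (272.2948,47.5790) → (152.0579,112.5556). Closed: final G1 returns to the first vertex.

**Shape 5** — `<polygon>` rectangle, stroke `#ff00ff` → score (S489, F2027). Machine vertices: (74.2259,98.3742) → (192.4212,98.3742) → (192.4212,77.3499) → (74.2259,77.3499) → (74.2259,98.3742). Closed: final G1 returns to the first vertex.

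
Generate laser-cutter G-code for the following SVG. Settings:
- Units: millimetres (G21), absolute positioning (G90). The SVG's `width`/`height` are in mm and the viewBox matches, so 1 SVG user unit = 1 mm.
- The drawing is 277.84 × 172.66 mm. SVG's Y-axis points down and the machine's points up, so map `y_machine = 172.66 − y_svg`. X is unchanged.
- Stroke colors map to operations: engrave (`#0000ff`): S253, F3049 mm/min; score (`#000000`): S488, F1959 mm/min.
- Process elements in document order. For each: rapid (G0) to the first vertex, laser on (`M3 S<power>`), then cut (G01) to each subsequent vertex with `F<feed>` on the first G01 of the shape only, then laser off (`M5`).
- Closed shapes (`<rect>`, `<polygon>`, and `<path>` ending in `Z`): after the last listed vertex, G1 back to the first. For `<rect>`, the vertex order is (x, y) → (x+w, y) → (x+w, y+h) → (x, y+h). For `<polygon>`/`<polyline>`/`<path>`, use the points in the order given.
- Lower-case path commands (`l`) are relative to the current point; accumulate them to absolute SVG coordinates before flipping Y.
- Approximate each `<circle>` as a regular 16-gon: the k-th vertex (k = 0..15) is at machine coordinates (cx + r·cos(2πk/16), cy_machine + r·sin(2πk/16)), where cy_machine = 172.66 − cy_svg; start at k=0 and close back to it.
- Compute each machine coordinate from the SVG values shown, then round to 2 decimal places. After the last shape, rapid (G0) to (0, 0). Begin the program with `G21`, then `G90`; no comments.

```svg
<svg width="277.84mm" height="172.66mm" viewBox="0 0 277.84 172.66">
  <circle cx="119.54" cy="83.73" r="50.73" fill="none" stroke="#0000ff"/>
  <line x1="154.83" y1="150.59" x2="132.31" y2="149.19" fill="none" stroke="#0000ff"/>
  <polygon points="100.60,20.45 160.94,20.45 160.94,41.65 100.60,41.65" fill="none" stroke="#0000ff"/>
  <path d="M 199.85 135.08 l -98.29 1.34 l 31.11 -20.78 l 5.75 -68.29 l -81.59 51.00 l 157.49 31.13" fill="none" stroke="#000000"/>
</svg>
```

viewBox `0 0 277.84 172.66` with mm width/height → 1 unit = 1 mm. Flip: y_m = 172.66 − y_svg.

**Shape 1** — `<circle>` circle, stroke `#0000ff` → engrave (S253, F3049). Machine vertices: (170.27,88.93) → (166.41,108.34) → (155.41,124.80) → (138.95,135.80) → (119.54,139.66) → (100.13,135.80) → (83.67,124.80) → (72.67,108.34) → (68.81,88.93) → (72.67,69.52) → (83.67,53.06) → (100.13,42.06) → (119.54,38.20) → (138.95,42.06) → (155.41,53.06) → (166.41,69.52) → (170.27,88.93). Closed: final G1 returns to the first vertex.

**Shape 2** — `<line>` line segment, stroke `#0000ff` → engrave (S253, F3049). Machine vertices: (154.83,22.07) → (132.31,23.47). Open path.

**Shape 3** — `<polygon>` rectangle, stroke `#0000ff` → engrave (S253, F3049). Machine vertices: (100.60,152.21) → (160.94,152.21) → (160.94,131.01) → (100.60,131.01) → (100.60,152.21). Closed: final G1 returns to the first vertex.

**Shape 4** — `<path>` open polyline, stroke `#000000` → score (S488, F1959). Machine vertices: (199.85,37.58) → (101.56,36.24) → (132.67,57.02) → (138.42,125.31) → (56.83,74.31) → (214.32,43.18). Open path.

G21
G90
G0 X170.27 Y88.93
M3 S253
G01 X166.41 Y108.34 F3049
G01 X155.41 Y124.80
G01 X138.95 Y135.80
G01 X119.54 Y139.66
G01 X100.13 Y135.80
G01 X83.67 Y124.80
G01 X72.67 Y108.34
G01 X68.81 Y88.93
G01 X72.67 Y69.52
G01 X83.67 Y53.06
G01 X100.13 Y42.06
G01 X119.54 Y38.20
G01 X138.95 Y42.06
G01 X155.41 Y53.06
G01 X166.41 Y69.52
G01 X170.27 Y88.93
M5
G0 X154.83 Y22.07
M3 S253
G01 X132.31 Y23.47 F3049
M5
G0 X100.60 Y152.21
M3 S253
G01 X160.94 Y152.21 F3049
G01 X160.94 Y131.01
G01 X100.60 Y131.01
G01 X100.60 Y152.21
M5
G0 X199.85 Y37.58
M3 S488
G01 X101.56 Y36.24 F1959
G01 X132.67 Y57.02
G01 X138.42 Y125.31
G01 X56.83 Y74.31
G01 X214.32 Y43.18
M5
G0 X0.00 Y0.00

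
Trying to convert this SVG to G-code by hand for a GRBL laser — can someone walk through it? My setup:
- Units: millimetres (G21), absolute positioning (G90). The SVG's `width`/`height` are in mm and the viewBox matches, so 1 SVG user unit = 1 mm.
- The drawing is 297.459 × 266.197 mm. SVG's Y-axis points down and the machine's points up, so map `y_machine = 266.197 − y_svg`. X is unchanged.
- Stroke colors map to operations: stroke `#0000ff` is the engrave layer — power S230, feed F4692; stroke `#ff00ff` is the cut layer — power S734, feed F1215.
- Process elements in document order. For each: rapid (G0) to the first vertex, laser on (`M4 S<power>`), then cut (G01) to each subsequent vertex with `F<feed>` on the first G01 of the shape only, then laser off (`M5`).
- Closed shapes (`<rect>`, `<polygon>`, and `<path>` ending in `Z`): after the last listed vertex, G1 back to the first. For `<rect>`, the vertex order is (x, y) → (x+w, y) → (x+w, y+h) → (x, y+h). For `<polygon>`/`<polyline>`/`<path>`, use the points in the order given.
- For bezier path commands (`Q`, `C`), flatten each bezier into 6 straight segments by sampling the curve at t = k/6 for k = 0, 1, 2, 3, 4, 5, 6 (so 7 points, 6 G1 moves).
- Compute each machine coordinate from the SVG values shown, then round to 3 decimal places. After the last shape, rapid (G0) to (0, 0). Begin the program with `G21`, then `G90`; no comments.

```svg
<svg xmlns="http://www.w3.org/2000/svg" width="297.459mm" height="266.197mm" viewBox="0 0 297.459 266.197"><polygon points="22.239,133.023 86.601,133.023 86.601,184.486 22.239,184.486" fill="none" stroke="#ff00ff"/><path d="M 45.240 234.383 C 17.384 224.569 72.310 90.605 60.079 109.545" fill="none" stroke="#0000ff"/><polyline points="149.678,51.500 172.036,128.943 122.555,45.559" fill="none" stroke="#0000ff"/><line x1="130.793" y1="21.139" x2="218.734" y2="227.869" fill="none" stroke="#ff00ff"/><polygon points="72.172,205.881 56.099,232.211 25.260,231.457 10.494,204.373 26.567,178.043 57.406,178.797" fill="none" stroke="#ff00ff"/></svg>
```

G21
G90
G0 X22.239 Y133.174
M4 S734
G01 X86.601 Y133.174 F1215
G01 X86.601 Y81.711
G01 X22.239 Y81.711
G01 X22.239 Y133.174
M5
G0 X45.240 Y31.814
M4 S230
G01 X37.516 Y45.784 F4692
G01 X39.425 Y72.750
G01 X46.800 Y105.016
G01 X55.478 Y134.885
G01 X61.292 Y154.663
G01 X60.079 Y156.652
M5
G0 X149.678 Y214.697
M4 S230
G01 X172.036 Y137.254 F4692
G01 X122.555 Y220.638
M5
G0 X130.793 Y245.058
M4 S734
G01 X218.734 Y38.328 F1215
M5
G0 X72.172 Y60.316
M4 S734
G01 X56.099 Y33.986 F1215
G01 X25.260 Y34.740
G01 X10.494 Y61.824
G01 X26.567 Y88.154
G01 X57.406 Y87.400
G01 X72.172 Y60.316
M5
G0 X0.000 Y0.000

1 u = 1 mm; y_m = 266.197 − y.

[1] `<polygon>` rectangle, #ff00ff→cut S734 F1215: (22.239,133.174) → (86.601,133.174) → (86.601,81.711) → (22.239,81.711) → (22.239,133.174) (closed)

[2] `<path>` cubic bezier, #0000ff→engrave S230 F4692: (45.240,31.814) → (37.516,45.784) → (39.425,72.750) → (46.800,105.016) → (55.478,134.885) → (61.292,154.663) → (60.079,156.652)

[3] `<polyline>` open polyline, #0000ff→engrave S230 F4692: (149.678,214.697) → (172.036,137.254) → (122.555,220.638)

[4] `<line>` line segment, #ff00ff→cut S734 F1215: (130.793,245.058) → (218.734,38.328)

[5] `<polygon>` regular polygon, #ff00ff→cut S734 F1215: (72.172,60.316) → (56.099,33.986) → (25.260,34.740) → (10.494,61.824) → (26.567,88.154) → (57.406,87.400) → (72.172,60.316) (closed)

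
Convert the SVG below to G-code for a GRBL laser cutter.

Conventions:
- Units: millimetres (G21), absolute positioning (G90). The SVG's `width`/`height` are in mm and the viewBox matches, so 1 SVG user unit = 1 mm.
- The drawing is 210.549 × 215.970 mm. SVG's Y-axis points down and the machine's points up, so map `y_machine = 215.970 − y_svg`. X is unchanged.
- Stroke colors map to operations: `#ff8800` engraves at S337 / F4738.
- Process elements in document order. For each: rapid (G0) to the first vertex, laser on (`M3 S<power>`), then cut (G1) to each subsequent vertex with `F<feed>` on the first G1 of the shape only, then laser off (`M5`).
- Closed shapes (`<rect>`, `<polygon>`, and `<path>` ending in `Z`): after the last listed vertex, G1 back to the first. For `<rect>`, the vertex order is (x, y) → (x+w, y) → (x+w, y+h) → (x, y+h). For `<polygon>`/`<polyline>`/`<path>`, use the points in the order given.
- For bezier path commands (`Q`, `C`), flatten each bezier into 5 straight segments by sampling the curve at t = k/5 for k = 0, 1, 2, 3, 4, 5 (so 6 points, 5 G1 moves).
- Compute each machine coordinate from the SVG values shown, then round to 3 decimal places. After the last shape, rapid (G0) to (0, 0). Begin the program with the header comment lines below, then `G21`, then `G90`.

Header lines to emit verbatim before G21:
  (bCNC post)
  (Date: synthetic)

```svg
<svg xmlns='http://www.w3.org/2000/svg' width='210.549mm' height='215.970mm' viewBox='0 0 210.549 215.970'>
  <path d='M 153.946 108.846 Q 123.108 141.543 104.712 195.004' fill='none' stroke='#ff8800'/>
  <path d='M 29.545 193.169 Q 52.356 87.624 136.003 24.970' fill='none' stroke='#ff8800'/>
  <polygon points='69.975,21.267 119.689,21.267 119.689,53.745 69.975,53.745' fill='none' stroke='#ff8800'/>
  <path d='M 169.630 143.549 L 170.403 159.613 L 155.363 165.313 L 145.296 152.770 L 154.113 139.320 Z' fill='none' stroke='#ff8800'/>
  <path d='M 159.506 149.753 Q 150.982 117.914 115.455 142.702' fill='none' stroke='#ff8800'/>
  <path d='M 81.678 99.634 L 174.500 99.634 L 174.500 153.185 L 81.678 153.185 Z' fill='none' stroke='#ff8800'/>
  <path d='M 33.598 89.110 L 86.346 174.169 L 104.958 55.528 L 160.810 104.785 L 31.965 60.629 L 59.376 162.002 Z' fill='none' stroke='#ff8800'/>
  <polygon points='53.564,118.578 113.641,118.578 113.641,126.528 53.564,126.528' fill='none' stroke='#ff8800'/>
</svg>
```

(bCNC post)
(Date: synthetic)
G21
G90
G0 X153.946 Y107.124
M3 S337
G1 X142.108 Y93.215 F4738
G1 X131.266 Y77.644
G1 X121.420 Y60.413
G1 X112.568 Y41.520
G1 X104.712 Y20.966
M5
G0 X29.545 Y22.801
M3 S337
G1 X41.103 Y63.303 F4738
G1 X57.528 Y100.374
G1 X78.819 Y134.014
G1 X104.978 Y164.223
G1 X136.003 Y191.000
M5
G0 X69.975 Y194.703
M3 S337
G1 X119.689 Y194.703 F4738
G1 X119.689 Y162.225
G1 X69.975 Y162.225
G1 X69.975 Y194.703
M5
G0 X169.630 Y72.421
M3 S337
G1 X170.403 Y56.357 F4738
G1 X155.363 Y50.657
G1 X145.296 Y63.200
G1 X154.113 Y76.650
G1 X169.630 Y72.421
M5
G0 X159.506 Y66.217
M3 S337
G1 X155.016 Y76.688 F4738
G1 X148.366 Y82.628
G1 X139.556 Y84.038
G1 X128.586 Y80.918
G1 X115.455 Y73.268
M5
G0 X81.678 Y116.336
M3 S337
G1 X174.500 Y116.336 F4738
G1 X174.500 Y62.785
G1 X81.678 Y62.785
G1 X81.678 Y116.336
M5
G0 X33.598 Y126.860
M3 S337
G1 X86.346 Y41.801 F4738
G1 X104.958 Y160.442
G1 X160.810 Y111.185
G1 X31.965 Y155.341
G1 X59.376 Y53.968
G1 X33.598 Y126.860
M5
G0 X53.564 Y97.392
M3 S337
G1 X113.641 Y97.392 F4738
G1 X113.641 Y89.442
G1 X53.564 Y89.442
G1 X53.564 Y97.392
M5
G0 X0.000 Y0.000

1 u = 1 mm; y_m = 215.970 − y.

[1] `<path>` quadratic bezier, #ff8800→engrave S337 F4738: (153.946,107.124) → (142.108,93.215) → (131.266,77.644) → (121.420,60.413) → (112.568,41.520) → (104.712,20.966)

[2] `<path>` quadratic bezier, #ff8800→engrave S337 F4738: (29.545,22.801) → (41.103,63.303) → (57.528,100.374) → (78.819,134.014) → (104.978,164.223) → (136.003,191.000)

[3] `<polygon>` rectangle, #ff8800→engrave S337 F4738: (69.975,194.703) → (119.689,194.703) → (119.689,162.225) → (69.975,162.225) → (69.975,194.703) (closed)

[4] `<path>` regular polygon, #ff8800→engrave S337 F4738: (169.630,72.421) → (170.403,56.357) → (155.363,50.657) → (145.296,63.200) → (154.113,76.650) → (169.630,72.421) (closed)

[5] `<path>` quadratic bezier, #ff8800→engrave S337 F4738: (159.506,66.217) → (155.016,76.688) → (148.366,82.628) → (139.556,84.038) → (128.586,80.918) → (115.455,73.268)

[6] `<path>` rectangle, #ff8800→engrave S337 F4738: (81.678,116.336) → (174.500,116.336) → (174.500,62.785) → (81.678,62.785) → (81.678,116.336) (closed)

[7] `<path>` closed polygon, #ff8800→engrave S337 F4738: (33.598,126.860) → (86.346,41.801) → (104.958,160.442) → (160.810,111.185) → (31.965,155.341) → (59.376,53.968) → (33.598,126.860) (closed)

[8] `<polygon>` rectangle, #ff8800→engrave S337 F4738: (53.564,97.392) → (113.641,97.392) → (113.641,89.442) → (53.564,89.442) → (53.564,97.392) (closed)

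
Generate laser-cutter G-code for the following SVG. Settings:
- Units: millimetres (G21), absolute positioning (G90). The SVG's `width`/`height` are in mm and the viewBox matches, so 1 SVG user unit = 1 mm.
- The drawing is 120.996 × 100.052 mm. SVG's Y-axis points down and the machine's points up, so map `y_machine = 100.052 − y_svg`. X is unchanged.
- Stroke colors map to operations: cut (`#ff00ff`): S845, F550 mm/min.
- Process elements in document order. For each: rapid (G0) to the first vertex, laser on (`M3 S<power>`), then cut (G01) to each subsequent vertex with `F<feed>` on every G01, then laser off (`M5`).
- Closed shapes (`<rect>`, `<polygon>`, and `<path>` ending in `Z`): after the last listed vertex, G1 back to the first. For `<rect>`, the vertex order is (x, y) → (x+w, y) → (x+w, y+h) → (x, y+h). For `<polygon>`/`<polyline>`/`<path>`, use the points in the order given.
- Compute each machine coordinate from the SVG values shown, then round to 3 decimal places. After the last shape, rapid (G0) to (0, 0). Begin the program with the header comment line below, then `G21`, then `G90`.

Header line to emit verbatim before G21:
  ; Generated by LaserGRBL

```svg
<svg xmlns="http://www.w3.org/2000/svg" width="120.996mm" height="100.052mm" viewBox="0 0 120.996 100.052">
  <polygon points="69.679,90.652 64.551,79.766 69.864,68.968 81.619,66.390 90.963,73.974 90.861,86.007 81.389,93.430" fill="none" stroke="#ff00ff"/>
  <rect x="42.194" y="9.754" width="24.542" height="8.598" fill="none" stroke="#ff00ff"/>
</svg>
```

; Generated by LaserGRBL
G21
G90
G0 X69.679 Y9.400
M3 S845
G01 X64.551 Y20.286 F550
G01 X69.864 Y31.084 F550
G01 X81.619 Y33.662 F550
G01 X90.963 Y26.078 F550
G01 X90.861 Y14.045 F550
G01 X81.389 Y6.622 F550
G01 X69.679 Y9.400 F550
M5
G0 X42.194 Y90.298
M3 S845
G01 X66.736 Y90.298 F550
G01 X66.736 Y81.700 F550
G01 X42.194 Y81.700 F550
G01 X42.194 Y90.298 F550
M5
G0 X0.000 Y0.000

1 u = 1 mm; y_m = 100.052 − y.

[1] `<polygon>` regular polygon, #ff00ff→cut S845 F550: (69.679,9.400) → (64.551,20.286) → (69.864,31.084) → (81.619,33.662) → (90.963,26.078) → (90.861,14.045) → (81.389,6.622) → (69.679,9.400) (closed)

[2] `<rect>` rectangle, #ff00ff→cut S845 F550: (42.194,90.298) → (66.736,90.298) → (66.736,81.700) → (42.194,81.700) → (42.194,90.298) (closed)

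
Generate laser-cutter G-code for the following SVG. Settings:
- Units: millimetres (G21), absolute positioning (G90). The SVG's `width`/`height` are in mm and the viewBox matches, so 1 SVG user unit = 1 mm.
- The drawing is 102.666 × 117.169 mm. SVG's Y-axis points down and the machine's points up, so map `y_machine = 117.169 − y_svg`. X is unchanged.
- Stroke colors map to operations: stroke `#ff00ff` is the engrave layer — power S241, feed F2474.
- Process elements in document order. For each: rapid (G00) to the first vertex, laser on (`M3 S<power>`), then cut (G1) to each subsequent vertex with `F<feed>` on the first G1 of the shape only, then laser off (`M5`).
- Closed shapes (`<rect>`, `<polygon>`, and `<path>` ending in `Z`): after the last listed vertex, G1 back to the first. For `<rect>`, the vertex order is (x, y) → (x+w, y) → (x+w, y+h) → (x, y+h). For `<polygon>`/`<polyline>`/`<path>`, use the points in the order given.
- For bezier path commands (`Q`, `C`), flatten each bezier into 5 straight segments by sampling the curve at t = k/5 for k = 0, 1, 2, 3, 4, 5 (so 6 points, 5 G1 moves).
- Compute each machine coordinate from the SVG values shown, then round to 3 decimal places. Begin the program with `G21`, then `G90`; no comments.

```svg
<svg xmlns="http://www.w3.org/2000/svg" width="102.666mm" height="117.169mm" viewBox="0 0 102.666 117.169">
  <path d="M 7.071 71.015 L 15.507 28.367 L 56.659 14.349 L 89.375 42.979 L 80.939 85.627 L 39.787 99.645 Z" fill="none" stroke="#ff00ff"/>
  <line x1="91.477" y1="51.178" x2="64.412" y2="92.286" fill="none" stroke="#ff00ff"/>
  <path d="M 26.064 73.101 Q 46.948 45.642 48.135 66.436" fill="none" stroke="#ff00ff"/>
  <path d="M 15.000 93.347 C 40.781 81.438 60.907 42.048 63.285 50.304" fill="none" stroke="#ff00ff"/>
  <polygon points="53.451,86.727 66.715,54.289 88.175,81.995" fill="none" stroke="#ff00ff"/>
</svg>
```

G21
G90
G00 X7.071 Y46.154
M3 S241
G1 X15.507 Y88.802 F2474
G1 X56.659 Y102.820
G1 X89.375 Y74.190
G1 X80.939 Y31.542
G1 X39.787 Y17.524
G1 X7.071 Y46.154
M5
G00 X91.477 Y65.991
M3 S241
G1 X64.412 Y24.883 F2474
M5
G00 X26.064 Y44.068
M3 S241
G1 X33.630 Y53.121 F2474
G1 X39.620 Y58.315
G1 X44.034 Y59.648
G1 X46.872 Y57.120
G1 X48.135 Y50.733
M5
G00 X15.000 Y23.822
M3 S241
G1 X29.693 Y33.664 F2474
G1 X42.449 Y46.496
G1 X52.686 Y58.710
G1 X59.825 Y66.702
G1 X63.285 Y66.865
M5
G00 X53.451 Y30.442
M3 S241
G1 X66.715 Y62.880 F2474
G1 X88.175 Y35.174
G1 X53.451 Y30.442
M5

viewBox `0 0 102.666 117.169` with mm width/height → 1 unit = 1 mm. Flip: y_m = 117.169 − y_svg.

**Shape 1** — `<path>` regular polygon, stroke `#ff00ff` → engrave (S241, F2474). Machine vertices: (7.071,46.154) → (15.507,88.802) → (56.659,102.820) → (89.375,74.190) → (80.939,31.542) → (39.787,17.524) → (7.071,46.154). Closed: final G1 returns to the first vertex.

**Shape 2** — `<line>` line segment, stroke `#ff00ff` → engrave (S241, F2474). Machine vertices: (91.477,65.991) → (64.412,24.883). Open path.

**Shape 3** — `<path>` quadratic bezier, stroke `#ff00ff` → engrave (S241, F2474). Control points (SVG): P0=(26.064,73.101), P1=(46.948,45.642), P2=(48.135,66.436); sampled at t=k/5. Machine vertices: (26.064,44.068) → (33.630,53.121) → (39.620,58.315) → (44.034,59.648) → (46.872,57.120) → (48.135,50.733). Open path.

**Shape 4** — `<path>` cubic bezier, stroke `#ff00ff` → engrave (S241, F2474). Control points (SVG): P0=(15.000,93.347), P1=(40.781,81.438), P2=(60.907,42.048), P3=(63.285,50.304); sampled at t=k/5. Machine vertices: (15.000,23.822) → (29.693,33.664) → (42.449,46.496) → (52.686,58.710) → (59.825,66.702) → (63.285,66.865). Open path.

**Shape 5** — `<polygon>` regular polygon, stroke `#ff00ff` → engrave (S241, F2474). Machine vertices: (53.451,30.442) → (66.715,62.880) → (88.175,35.174) → (53.451,30.442). Closed: final G1 returns to the first vertex.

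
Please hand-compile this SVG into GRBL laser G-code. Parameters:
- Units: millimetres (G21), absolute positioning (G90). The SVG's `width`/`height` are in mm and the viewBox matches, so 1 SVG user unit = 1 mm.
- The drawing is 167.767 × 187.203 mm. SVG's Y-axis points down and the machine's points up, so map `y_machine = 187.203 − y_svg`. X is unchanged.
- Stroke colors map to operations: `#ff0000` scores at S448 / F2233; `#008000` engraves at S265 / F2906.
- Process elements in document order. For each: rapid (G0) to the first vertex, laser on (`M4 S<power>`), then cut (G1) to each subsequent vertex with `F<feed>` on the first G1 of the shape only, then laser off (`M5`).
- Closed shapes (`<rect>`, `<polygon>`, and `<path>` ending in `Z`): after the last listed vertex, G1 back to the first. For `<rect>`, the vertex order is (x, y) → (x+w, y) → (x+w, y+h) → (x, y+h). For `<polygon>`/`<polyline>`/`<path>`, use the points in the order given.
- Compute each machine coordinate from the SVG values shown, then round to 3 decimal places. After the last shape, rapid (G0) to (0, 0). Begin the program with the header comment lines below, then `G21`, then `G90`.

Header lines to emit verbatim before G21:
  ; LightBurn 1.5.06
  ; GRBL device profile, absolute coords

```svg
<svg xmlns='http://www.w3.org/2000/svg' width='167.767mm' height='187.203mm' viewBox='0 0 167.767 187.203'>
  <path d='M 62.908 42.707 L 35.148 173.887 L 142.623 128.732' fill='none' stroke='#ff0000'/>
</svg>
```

1 u = 1 mm; y_m = 187.203 − y.

[1] `<path>` open polyline, #ff0000→score S448 F2233: (62.908,144.496) → (35.148,13.316) → (142.623,58.471)

; LightBurn 1.5.06
; GRBL device profile, absolute coords
G21
G90
G0 X62.908 Y144.496
M4 S448
G1 X35.148 Y13.316 F2233
G1 X142.623 Y58.471
M5
G0 X0.000 Y0.000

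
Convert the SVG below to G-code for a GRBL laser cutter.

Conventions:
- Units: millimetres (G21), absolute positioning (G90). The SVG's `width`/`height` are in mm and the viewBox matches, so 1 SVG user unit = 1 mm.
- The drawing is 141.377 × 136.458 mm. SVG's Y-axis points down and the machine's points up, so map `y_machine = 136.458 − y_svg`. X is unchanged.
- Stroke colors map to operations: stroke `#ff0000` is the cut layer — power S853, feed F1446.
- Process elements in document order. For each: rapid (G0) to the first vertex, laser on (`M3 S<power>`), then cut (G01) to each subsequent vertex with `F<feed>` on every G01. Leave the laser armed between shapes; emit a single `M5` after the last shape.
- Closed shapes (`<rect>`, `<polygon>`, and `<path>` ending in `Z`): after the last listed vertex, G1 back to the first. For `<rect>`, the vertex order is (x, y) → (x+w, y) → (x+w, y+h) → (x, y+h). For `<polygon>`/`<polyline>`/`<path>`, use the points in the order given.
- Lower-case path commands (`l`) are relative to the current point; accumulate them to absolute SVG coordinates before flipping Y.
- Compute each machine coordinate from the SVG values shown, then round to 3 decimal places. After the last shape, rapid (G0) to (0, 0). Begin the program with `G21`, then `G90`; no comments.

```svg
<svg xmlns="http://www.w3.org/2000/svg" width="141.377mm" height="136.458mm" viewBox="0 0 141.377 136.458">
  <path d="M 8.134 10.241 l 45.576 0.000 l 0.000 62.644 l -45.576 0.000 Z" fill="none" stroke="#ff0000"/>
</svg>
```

1 u = 1 mm; y_m = 136.458 − y.

[1] `<path>` rectangle, #ff0000→cut S853 F1446: (8.134,126.217) → (53.710,126.217) → (53.710,63.573) → (8.134,63.573) → (8.134,126.217) (closed)

G21
G90
G0 X8.134 Y126.217
M3 S853
G01 X53.710 Y126.217 F1446
G01 X53.710 Y63.573 F1446
G01 X8.134 Y63.573 F1446
G01 X8.134 Y126.217 F1446
M5
G0 X0.000 Y0.000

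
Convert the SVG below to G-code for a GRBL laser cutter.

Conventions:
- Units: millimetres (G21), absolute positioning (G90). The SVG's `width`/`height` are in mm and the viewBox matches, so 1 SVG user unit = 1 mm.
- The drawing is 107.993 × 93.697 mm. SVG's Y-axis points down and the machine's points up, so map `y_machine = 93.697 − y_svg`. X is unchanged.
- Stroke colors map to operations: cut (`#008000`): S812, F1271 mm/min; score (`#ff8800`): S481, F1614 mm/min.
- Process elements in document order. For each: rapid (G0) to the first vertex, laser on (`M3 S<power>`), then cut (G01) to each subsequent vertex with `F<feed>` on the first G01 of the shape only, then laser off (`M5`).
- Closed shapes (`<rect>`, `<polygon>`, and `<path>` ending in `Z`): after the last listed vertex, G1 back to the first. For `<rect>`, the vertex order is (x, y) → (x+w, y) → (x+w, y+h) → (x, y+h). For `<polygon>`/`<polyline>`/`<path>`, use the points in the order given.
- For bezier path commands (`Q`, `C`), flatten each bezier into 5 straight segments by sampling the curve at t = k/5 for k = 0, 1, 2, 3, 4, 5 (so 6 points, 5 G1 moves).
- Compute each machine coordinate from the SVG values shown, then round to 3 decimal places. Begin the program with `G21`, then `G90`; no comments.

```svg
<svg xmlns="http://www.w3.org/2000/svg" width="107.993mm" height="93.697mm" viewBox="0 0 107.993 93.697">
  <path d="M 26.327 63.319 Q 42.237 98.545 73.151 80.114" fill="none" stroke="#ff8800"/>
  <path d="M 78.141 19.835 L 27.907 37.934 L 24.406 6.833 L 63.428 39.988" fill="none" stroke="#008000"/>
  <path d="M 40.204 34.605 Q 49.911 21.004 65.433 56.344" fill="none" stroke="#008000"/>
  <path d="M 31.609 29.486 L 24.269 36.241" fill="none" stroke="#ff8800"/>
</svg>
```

G21
G90
G0 X26.327 Y30.378
M3 S481
G01 X33.291 Y18.434 F1614
G01 X41.456 Y10.782
G01 X50.820 Y7.423
G01 X61.386 Y8.357
G01 X73.151 Y13.583
M5
G0 X78.141 Y73.862
M3 S812
G01 X27.907 Y55.763 F1271
G01 X24.406 Y86.864
G01 X63.428 Y53.709
M5
G0 X40.204 Y59.092
M3 S812
G01 X44.319 Y62.575 F1271
G01 X48.900 Y62.142
G01 X53.946 Y57.794
G01 X59.457 Y49.531
G01 X65.433 Y37.353
M5
G0 X31.609 Y64.211
M3 S481
G01 X24.269 Y57.456 F1614
M5

Since the viewBox matches the mm dimensions, user units are millimetres directly. The only transform is the Y-flip y_m = 93.697 − y_svg.

Shape 1 is a quadratic bezier drawn with `<path>`. Its stroke #ff8800 means score at S481, F1614. After flipping Y the toolpath is (26.327,30.378) → (33.291,18.434) → (41.456,10.782) → (50.820,7.423) → (61.386,8.357) → (73.151,13.583).

Shape 2 is a open polyline drawn with `<path>`. Its stroke #008000 means cut at S812, F1271. After flipping Y the toolpath is (78.141,73.862) → (27.907,55.763) → (24.406,86.864) → (63.428,53.709).

Shape 3 is a quadratic bezier drawn with `<path>`. Its stroke #008000 means cut at S812, F1271. After flipping Y the toolpath is (40.204,59.092) → (44.319,62.575) → (48.900,62.142) → (53.946,57.794) → (59.457,49.531) → (65.433,37.353).

Shape 4 is a line segment drawn with `<path>`. Its stroke #ff8800 means score at S481, F1614. After flipping Y the toolpath is (31.609,64.211) → (24.269,57.456).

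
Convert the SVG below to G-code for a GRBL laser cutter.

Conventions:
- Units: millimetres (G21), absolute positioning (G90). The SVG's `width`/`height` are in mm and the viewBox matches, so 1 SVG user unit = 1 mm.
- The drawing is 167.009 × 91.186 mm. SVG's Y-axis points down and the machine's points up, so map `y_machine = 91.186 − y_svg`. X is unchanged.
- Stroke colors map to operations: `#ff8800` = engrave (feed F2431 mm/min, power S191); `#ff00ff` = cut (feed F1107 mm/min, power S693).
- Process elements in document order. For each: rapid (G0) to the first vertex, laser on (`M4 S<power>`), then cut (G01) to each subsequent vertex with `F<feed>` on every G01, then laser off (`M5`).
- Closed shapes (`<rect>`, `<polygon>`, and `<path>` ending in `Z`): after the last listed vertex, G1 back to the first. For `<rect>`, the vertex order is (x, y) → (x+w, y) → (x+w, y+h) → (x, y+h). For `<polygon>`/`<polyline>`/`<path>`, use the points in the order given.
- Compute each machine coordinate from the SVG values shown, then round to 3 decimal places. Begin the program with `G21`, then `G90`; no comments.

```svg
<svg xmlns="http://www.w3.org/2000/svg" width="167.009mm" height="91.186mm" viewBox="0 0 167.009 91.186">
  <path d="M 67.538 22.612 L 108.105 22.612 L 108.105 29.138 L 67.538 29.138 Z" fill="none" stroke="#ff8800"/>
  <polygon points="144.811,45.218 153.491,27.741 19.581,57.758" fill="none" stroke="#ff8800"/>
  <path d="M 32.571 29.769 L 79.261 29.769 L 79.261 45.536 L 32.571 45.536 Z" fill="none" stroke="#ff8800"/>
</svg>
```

G21
G90
G0 X67.538 Y68.574
M4 S191
G01 X108.105 Y68.574 F2431
G01 X108.105 Y62.048 F2431
G01 X67.538 Y62.048 F2431
G01 X67.538 Y68.574 F2431
M5
G0 X144.811 Y45.968
M4 S191
G01 X153.491 Y63.445 F2431
G01 X19.581 Y33.428 F2431
G01 X144.811 Y45.968 F2431
M5
G0 X32.571 Y61.417
M4 S191
G01 X79.261 Y61.417 F2431
G01 X79.261 Y45.650 F2431
G01 X32.571 Y45.650 F2431
G01 X32.571 Y61.417 F2431
M5

1 u = 1 mm; y_m = 91.186 − y.

[1] `<path>` rectangle, #ff8800→engrave S191 F2431: (67.538,68.574) → (108.105,68.574) → (108.105,62.048) → (67.538,62.048) → (67.538,68.574) (closed)

[2] `<polygon>` closed polygon, #ff8800→engrave S191 F2431: (144.811,45.968) → (153.491,63.445) → (19.581,33.428) → (144.811,45.968) (closed)

[3] `<path>` rectangle, #ff8800→engrave S191 F2431: (32.571,61.417) → (79.261,61.417) → (79.261,45.650) → (32.571,45.650) → (32.571,61.417) (closed)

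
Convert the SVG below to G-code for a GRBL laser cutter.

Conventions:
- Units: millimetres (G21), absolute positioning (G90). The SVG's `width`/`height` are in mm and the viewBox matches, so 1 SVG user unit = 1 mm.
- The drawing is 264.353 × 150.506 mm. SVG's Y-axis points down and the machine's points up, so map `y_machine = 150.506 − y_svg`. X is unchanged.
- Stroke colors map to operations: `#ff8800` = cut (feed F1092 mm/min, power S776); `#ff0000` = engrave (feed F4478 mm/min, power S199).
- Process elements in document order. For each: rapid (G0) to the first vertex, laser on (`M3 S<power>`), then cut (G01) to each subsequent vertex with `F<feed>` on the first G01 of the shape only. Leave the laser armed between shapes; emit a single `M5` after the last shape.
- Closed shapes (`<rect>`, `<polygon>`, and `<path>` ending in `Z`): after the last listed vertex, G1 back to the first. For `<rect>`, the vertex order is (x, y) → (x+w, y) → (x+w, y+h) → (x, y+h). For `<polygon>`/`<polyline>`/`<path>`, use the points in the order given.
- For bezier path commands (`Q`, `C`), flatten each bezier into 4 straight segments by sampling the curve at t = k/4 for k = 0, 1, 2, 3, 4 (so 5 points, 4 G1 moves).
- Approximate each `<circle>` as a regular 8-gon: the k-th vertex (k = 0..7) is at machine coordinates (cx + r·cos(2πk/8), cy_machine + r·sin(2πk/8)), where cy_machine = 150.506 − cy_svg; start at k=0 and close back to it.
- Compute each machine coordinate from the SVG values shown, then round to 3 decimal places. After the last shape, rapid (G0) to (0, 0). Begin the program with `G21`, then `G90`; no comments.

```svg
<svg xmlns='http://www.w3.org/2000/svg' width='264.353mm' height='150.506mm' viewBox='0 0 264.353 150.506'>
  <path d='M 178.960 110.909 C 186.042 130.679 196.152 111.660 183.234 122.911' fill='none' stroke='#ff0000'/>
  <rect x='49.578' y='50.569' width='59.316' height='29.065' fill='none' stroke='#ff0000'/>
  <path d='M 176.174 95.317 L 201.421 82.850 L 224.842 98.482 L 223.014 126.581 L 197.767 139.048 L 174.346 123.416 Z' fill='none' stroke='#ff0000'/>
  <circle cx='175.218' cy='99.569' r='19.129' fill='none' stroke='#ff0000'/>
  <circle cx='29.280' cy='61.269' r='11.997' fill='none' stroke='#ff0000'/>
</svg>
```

1 u = 1 mm; y_m = 150.506 − y.

[1] `<path>` cubic bezier, #ff0000→engrave S199 F4478: (178.960,39.597) → (184.432,30.963) → (188.597,30.401) → (189.012,31.437) → (183.234,27.595)

[2] `<rect>` rectangle, #ff0000→engrave S199 F4478: (49.578,99.937) → (108.894,99.937) → (108.894,70.872) → (49.578,70.872) → (49.578,99.937) (closed)

[3] `<path>` regular polygon, #ff0000→engrave S199 F4478: (176.174,55.189) → (201.421,67.656) → (224.842,52.024) → (223.014,23.925) → (197.767,11.458) → (174.346,27.090) → (176.174,55.189) (closed)

[4] `<circle>` circle, #ff0000→engrave S199 F4478: (194.347,50.937) → (188.744,64.463) → (175.218,70.066) → (161.692,64.463) → (156.089,50.937) → (161.692,37.411) → (175.218,31.808) → (188.744,37.411) → (194.347,50.937) (closed)

[5] `<circle>` circle, #ff0000→engrave S199 F4478: (41.277,89.237) → (37.763,97.720) → (29.280,101.234) → (20.797,97.720) → (17.283,89.237) → (20.797,80.754) → (29.280,77.240) → (37.763,80.754) → (41.277,89.237) (closed)

G21
G90
G0 X178.960 Y39.597
M3 S199
G01 X184.432 Y30.963 F4478
G01 X188.597 Y30.401
G01 X189.012 Y31.437
G01 X183.234 Y27.595
G0 X49.578 Y99.937
M3 S199
G01 X108.894 Y99.937 F4478
G01 X108.894 Y70.872
G01 X49.578 Y70.872
G01 X49.578 Y99.937
G0 X176.174 Y55.189
M3 S199
G01 X201.421 Y67.656 F4478
G01 X224.842 Y52.024
G01 X223.014 Y23.925
G01 X197.767 Y11.458
G01 X174.346 Y27.090
G01 X176.174 Y55.189
G0 X194.347 Y50.937
M3 S199
G01 X188.744 Y64.463 F4478
G01 X175.218 Y70.066
G01 X161.692 Y64.463
G01 X156.089 Y50.937
G01 X161.692 Y37.411
G01 X175.218 Y31.808
G01 X188.744 Y37.411
G01 X194.347 Y50.937
G0 X41.277 Y89.237
M3 S199
G01 X37.763 Y97.720 F4478
G01 X29.280 Y101.234
G01 X20.797 Y97.720
G01 X17.283 Y89.237
G01 X20.797 Y80.754
G01 X29.280 Y77.240
G01 X37.763 Y80.754
G01 X41.277 Y89.237
M5
G0 X0.000 Y0.000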